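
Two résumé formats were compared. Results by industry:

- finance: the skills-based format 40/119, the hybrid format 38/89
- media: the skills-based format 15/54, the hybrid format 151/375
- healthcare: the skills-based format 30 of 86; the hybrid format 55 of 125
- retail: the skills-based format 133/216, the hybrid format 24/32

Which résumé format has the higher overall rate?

Finance: the skills-based format 40/119 = 33.6%, the hybrid format 38/89 = 42.7% → the hybrid format
Media: the skills-based format 15/54 = 27.8%, the hybrid format 151/375 = 40.3% → the hybrid format
Healthcare: the skills-based format 30/86 = 34.9%, the hybrid format 55/125 = 44.0% → the hybrid format
Retail: the skills-based format 133/216 = 61.6%, the hybrid format 24/32 = 75.0% → the hybrid format
Overall: the skills-based format 218/475 = 45.9%, the hybrid format 268/621 = 43.2% → the skills-based format
(The hybrid format wins every industry group but the skills-based format wins overall — the hybrid format's applications skew toward the low-rate media group.)

the skills-based format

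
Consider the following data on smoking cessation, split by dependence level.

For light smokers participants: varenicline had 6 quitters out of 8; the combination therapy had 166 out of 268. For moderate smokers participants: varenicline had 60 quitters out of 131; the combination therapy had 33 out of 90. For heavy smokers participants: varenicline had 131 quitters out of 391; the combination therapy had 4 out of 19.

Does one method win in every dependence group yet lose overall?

Light smokers: varenicline 6/8 = 75.0%, the combination therapy 166/268 = 61.9% → varenicline
Moderate smokers: varenicline 60/131 = 45.8%, the combination therapy 33/90 = 36.7% → varenicline
Heavy smokers: varenicline 131/391 = 33.5%, the combination therapy 4/19 = 21.1% → varenicline
Overall: varenicline 197/530 = 37.2%, the combination therapy 203/377 = 53.8% → the combination therapy
Varenicline wins each dependence group but the combination therapy wins overall — the comparison reverses. Varenicline's participants skew toward heavy smokers, which has a lower base rate.

Yes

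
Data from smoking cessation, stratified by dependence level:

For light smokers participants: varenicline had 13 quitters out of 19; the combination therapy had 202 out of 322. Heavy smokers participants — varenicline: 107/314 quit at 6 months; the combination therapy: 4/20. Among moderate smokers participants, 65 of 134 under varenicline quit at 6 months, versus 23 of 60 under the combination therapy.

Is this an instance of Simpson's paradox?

Light smokers: varenicline 13/19 = 68.4%, the combination therapy 202/322 = 62.7% → varenicline
Heavy smokers: varenicline 107/314 = 34.1%, the combination therapy 4/20 = 20.0% → varenicline
Moderate smokers: varenicline 65/134 = 48.5%, the combination therapy 23/60 = 38.3% → varenicline
Overall: varenicline 185/467 = 39.6%, the combination therapy 229/402 = 57.0% → the combination therapy
Varenicline wins each dependence group but the combination therapy wins overall — the comparison reverses. Varenicline's participants skew toward heavy smokers, which has a lower base rate.

Yes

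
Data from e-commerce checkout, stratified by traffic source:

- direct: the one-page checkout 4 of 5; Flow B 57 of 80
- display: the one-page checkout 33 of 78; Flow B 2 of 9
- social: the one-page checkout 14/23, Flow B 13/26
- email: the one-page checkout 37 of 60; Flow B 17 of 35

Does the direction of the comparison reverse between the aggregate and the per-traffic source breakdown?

Direct: the one-page checkout 4/5 = 80.0%, Flow B 57/80 = 71.2% → the one-page checkout
Display: the one-page checkout 33/78 = 42.3%, Flow B 2/9 = 22.2% → the one-page checkout
Social: the one-page checkout 14/23 = 60.9%, Flow B 13/26 = 50.0% → the one-page checkout
Email: the one-page checkout 37/60 = 61.7%, Flow B 17/35 = 48.6% → the one-page checkout
Overall: the one-page checkout 88/166 = 53.0%, Flow B 89/150 = 59.3% → Flow B
The one-page checkout wins each traffic group but Flow B wins overall — the comparison reverses. The one-page checkout's sessions skew toward display, which has a lower base rate.

Yes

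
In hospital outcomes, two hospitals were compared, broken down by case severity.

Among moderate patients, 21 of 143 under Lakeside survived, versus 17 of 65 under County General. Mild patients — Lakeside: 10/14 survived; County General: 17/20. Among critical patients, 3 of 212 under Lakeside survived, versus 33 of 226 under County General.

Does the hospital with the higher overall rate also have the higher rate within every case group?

Yes

Moderate: Lakeside 21/143 = 14.7%, County General 17/65 = 26.2% → County General
Mild: Lakeside 10/14 = 71.4%, County General 17/20 = 85.0% → County General
Critical: Lakeside 3/212 = 1.4%, County General 33/226 = 14.6% → County General
Overall: Lakeside 34/369 = 9.2%, County General 67/311 = 21.5% → County General
County General wins overall and in every case group — no reversal.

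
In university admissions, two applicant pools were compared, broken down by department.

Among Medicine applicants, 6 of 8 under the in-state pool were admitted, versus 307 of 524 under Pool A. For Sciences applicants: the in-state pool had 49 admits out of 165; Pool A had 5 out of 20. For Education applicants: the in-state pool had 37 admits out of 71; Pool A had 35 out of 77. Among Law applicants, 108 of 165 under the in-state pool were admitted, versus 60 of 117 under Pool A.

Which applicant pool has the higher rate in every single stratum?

Medicine: the in-state pool 6/8 = 75.0%, Pool A 307/524 = 58.6% → the in-state pool
Sciences: the in-state pool 49/165 = 29.7%, Pool A 5/20 = 25.0% → the in-state pool
Education: the in-state pool 37/71 = 52.1%, Pool A 35/77 = 45.5% → the in-state pool
Law: the in-state pool 108/165 = 65.5%, Pool A 60/117 = 51.3% → the in-state pool
The in-state pool has the higher rate in all 4 groups.

the in-state pool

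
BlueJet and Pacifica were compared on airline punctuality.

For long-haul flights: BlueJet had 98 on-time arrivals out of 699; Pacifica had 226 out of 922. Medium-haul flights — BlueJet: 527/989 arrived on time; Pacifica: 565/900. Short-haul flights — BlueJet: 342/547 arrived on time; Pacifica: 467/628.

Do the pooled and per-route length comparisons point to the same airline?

Yes

Long-haul: BlueJet 98/699 = 14.0%, Pacifica 226/922 = 24.5% → Pacifica
Medium-haul: BlueJet 527/989 = 53.3%, Pacifica 565/900 = 62.8% → Pacifica
Short-haul: BlueJet 342/547 = 62.5%, Pacifica 467/628 = 74.4% → Pacifica
Overall: BlueJet 967/2235 = 43.3%, Pacifica 1258/2450 = 51.3% → Pacifica
Pacifica wins overall and in every route group — no reversal.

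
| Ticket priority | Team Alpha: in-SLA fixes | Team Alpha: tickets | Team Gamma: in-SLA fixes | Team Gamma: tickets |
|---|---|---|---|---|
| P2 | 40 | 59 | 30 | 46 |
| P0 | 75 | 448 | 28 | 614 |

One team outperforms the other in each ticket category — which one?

P2: Team Alpha 40/59 = 67.8%, Team Gamma 30/46 = 65.2% → Team Alpha
P0: Team Alpha 75/448 = 16.7%, Team Gamma 28/614 = 4.6% → Team Alpha
Team Alpha has the higher rate in both groups.

Team Alpha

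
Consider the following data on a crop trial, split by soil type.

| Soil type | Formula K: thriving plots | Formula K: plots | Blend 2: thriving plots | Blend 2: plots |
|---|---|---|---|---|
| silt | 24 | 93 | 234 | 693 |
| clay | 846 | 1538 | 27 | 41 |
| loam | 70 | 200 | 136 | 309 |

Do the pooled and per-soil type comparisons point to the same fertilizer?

Silt: Formula K 24/93 = 25.8%, Blend 2 234/693 = 33.8% → Blend 2
Clay: Formula K 846/1538 = 55.0%, Blend 2 27/41 = 65.9% → Blend 2
Loam: Formula K 70/200 = 35.0%, Blend 2 136/309 = 44.0% → Blend 2
Overall: Formula K 940/1831 = 51.3%, Blend 2 397/1043 = 38.1% → Formula K
Blend 2 wins each soil group but Formula K wins overall — the comparison reverses. Blend 2's plots skew toward silt, which has a lower base rate.

No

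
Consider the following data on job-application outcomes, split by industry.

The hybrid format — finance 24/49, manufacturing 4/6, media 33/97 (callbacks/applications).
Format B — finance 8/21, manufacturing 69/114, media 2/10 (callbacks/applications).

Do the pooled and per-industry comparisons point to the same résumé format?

No

Finance: the hybrid format 24/49 = 49.0%, Format B 8/21 = 38.1% → the hybrid format
Manufacturing: the hybrid format 4/6 = 66.7%, Format B 69/114 = 60.5% → the hybrid format
Media: the hybrid format 33/97 = 34.0%, Format B 2/10 = 20.0% → the hybrid format
Overall: the hybrid format 61/152 = 40.1%, Format B 79/145 = 54.5% → Format B
The hybrid format wins each industry group but Format B wins overall — the comparison reverses. The hybrid format's applications skew toward media, which has a lower base rate.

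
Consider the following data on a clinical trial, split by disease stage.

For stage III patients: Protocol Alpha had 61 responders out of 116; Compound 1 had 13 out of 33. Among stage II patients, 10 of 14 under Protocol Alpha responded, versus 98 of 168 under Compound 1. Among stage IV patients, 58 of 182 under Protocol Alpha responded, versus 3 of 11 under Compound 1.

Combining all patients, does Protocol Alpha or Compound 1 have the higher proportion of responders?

Stage III: Protocol Alpha 61/116 = 52.6%, Compound 1 13/33 = 39.4% → Protocol Alpha
Stage II: Protocol Alpha 10/14 = 71.4%, Compound 1 98/168 = 58.3% → Protocol Alpha
Stage IV: Protocol Alpha 58/182 = 31.9%, Compound 1 3/11 = 27.3% → Protocol Alpha
Overall: Protocol Alpha 129/312 = 41.3%, Compound 1 114/212 = 53.8% → Compound 1
(Protocol Alpha wins every disease group but Compound 1 wins overall — Protocol Alpha's patients skew toward the low-rate stage IV group.)

Compound 1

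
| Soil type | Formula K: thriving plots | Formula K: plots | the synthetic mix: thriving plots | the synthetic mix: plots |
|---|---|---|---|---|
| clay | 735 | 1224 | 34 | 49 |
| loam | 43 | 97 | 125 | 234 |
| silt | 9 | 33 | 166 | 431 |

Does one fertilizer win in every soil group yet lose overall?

Yes

Clay: Formula K 735/1224 = 60.0%, the synthetic mix 34/49 = 69.4% → the synthetic mix
Loam: Formula K 43/97 = 44.3%, the synthetic mix 125/234 = 53.4% → the synthetic mix
Silt: Formula K 9/33 = 27.3%, the synthetic mix 166/431 = 38.5% → the synthetic mix
Overall: Formula K 787/1354 = 58.1%, the synthetic mix 325/714 = 45.5% → Formula K
The synthetic mix wins each soil group but Formula K wins overall — the comparison reverses. The synthetic mix's plots skew toward silt, which has a lower base rate.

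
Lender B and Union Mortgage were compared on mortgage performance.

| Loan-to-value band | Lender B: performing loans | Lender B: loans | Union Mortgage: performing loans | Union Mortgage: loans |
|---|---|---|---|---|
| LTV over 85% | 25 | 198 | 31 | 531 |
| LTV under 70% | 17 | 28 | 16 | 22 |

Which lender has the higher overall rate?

LTV over 85%: Lender B 25/198 = 12.6%, Union Mortgage 31/531 = 5.8% → Lender B
LTV under 70%: Lender B 17/28 = 60.7%, Union Mortgage 16/22 = 72.7% → Union Mortgage
Overall: Lender B 42/226 = 18.6%, Union Mortgage 47/553 = 8.5% → Lender B
(Neither sweeps every loan-to-value group, but Lender B has the higher pooled rate.)

Lender B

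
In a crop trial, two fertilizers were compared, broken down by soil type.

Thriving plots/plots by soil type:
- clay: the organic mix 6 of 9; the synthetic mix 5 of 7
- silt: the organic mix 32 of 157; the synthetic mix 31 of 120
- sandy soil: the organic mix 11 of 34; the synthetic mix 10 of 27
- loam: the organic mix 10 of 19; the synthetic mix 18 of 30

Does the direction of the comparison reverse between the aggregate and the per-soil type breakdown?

No

Clay: the organic mix 6/9 = 66.7%, the synthetic mix 5/7 = 71.4% → the synthetic mix
Silt: the organic mix 32/157 = 20.4%, the synthetic mix 31/120 = 25.8% → the synthetic mix
Sandy soil: the organic mix 11/34 = 32.4%, the synthetic mix 10/27 = 37.0% → the synthetic mix
Loam: the organic mix 10/19 = 52.6%, the synthetic mix 18/30 = 60.0% → the synthetic mix
Overall: the organic mix 59/219 = 26.9%, the synthetic mix 64/184 = 34.8% → the synthetic mix
The synthetic mix wins overall and in every soil group — no reversal.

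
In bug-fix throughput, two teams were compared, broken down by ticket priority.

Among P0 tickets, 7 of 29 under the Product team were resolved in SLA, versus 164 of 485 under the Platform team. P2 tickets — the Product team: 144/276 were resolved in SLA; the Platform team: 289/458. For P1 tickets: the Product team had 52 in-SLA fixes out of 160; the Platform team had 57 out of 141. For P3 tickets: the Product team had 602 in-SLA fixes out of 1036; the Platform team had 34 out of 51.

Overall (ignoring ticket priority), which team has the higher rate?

the Product team

P0: the Product team 7/29 = 24.1%, the Platform team 164/485 = 33.8% → the Platform team
P2: the Product team 144/276 = 52.2%, the Platform team 289/458 = 63.1% → the Platform team
P1: the Product team 52/160 = 32.5%, the Platform team 57/141 = 40.4% → the Platform team
P3: the Product team 602/1036 = 58.1%, the Platform team 34/51 = 66.7% → the Platform team
Overall: the Product team 805/1501 = 53.6%, the Platform team 544/1135 = 47.9% → the Product team
(The Platform team wins every ticket group but the Product team wins overall — the Platform team's tickets skew toward the low-rate P0 group.)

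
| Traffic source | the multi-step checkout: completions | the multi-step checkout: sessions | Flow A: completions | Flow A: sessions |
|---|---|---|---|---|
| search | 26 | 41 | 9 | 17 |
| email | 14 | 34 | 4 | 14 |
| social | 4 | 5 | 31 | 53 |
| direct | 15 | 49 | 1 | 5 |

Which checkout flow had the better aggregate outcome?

Flow A

Search: the multi-step checkout 26/41 = 63.4%, Flow A 9/17 = 52.9% → the multi-step checkout
Email: the multi-step checkout 14/34 = 41.2%, Flow A 4/14 = 28.6% → the multi-step checkout
Social: the multi-step checkout 4/5 = 80.0%, Flow A 31/53 = 58.5% → the multi-step checkout
Direct: the multi-step checkout 15/49 = 30.6%, Flow A 1/5 = 20.0% → the multi-step checkout
Overall: the multi-step checkout 59/129 = 45.7%, Flow A 45/89 = 50.6% → Flow A
(The multi-step checkout wins every traffic group but Flow A wins overall — the multi-step checkout's sessions skew toward the low-rate direct group.)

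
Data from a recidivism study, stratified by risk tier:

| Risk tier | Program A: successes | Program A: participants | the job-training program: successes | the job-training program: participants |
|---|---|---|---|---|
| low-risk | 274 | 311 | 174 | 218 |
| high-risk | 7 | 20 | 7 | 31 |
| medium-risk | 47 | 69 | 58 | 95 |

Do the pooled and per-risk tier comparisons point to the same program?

Low-risk: Program A 274/311 = 88.1%, the job-training program 174/218 = 79.8% → Program A
High-risk: Program A 7/20 = 35.0%, the job-training program 7/31 = 22.6% → Program A
Medium-risk: Program A 47/69 = 68.1%, the job-training program 58/95 = 61.1% → Program A
Overall: Program A 328/400 = 82.0%, the job-training program 239/344 = 69.5% → Program A
Program A wins overall and in every risk group — no reversal.

Yes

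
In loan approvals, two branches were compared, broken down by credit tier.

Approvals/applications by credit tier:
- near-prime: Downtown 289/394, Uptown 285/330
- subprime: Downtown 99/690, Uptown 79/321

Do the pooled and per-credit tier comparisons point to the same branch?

Near-prime: Downtown 289/394 = 73.4%, Uptown 285/330 = 86.4% → Uptown
Subprime: Downtown 99/690 = 14.3%, Uptown 79/321 = 24.6% → Uptown
Overall: Downtown 388/1084 = 35.8%, Uptown 364/651 = 55.9% → Uptown
Uptown wins overall and in every credit group — no reversal.

Yes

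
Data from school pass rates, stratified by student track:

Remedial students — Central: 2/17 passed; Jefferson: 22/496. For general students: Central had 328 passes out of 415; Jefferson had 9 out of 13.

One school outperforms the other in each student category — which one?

Central

Remedial: Central 2/17 = 11.8%, Jefferson 22/496 = 4.4% → Central
General: Central 328/415 = 79.0%, Jefferson 9/13 = 69.2% → Central
Central has the higher rate in both groups.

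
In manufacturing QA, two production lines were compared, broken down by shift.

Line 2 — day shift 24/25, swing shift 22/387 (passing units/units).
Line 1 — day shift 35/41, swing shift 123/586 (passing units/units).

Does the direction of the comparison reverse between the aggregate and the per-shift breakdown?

No

Day shift: Line 2 24/25 = 96.0%, Line 1 35/41 = 85.4% → Line 2
Swing shift: Line 2 22/387 = 5.7%, Line 1 123/586 = 21.0% → Line 1
Overall: Line 2 46/412 = 11.2%, Line 1 158/627 = 25.2% → Line 1
Neither sweeps: Line 2 wins 1 of 2 groups, Line 1 wins 1. Line 1 wins overall but not every group — no Simpson reversal.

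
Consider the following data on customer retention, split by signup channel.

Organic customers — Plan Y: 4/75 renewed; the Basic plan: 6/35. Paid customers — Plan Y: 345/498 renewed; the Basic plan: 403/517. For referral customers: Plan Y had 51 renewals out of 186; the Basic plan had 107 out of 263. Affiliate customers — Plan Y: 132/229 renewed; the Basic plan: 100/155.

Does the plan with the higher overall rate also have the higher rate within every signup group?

Organic: Plan Y 4/75 = 5.3%, the Basic plan 6/35 = 17.1% → the Basic plan
Paid: Plan Y 345/498 = 69.3%, the Basic plan 403/517 = 77.9% → the Basic plan
Referral: Plan Y 51/186 = 27.4%, the Basic plan 107/263 = 40.7% → the Basic plan
Affiliate: Plan Y 132/229 = 57.6%, the Basic plan 100/155 = 64.5% → the Basic plan
Overall: Plan Y 532/988 = 53.8%, the Basic plan 616/970 = 63.5% → the Basic plan
The Basic plan wins overall and in every signup group — no reversal.

Yes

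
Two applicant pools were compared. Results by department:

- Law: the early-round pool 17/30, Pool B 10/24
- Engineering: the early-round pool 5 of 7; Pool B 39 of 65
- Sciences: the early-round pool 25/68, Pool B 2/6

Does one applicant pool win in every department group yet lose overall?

Yes

Law: the early-round pool 17/30 = 56.7%, Pool B 10/24 = 41.7% → the early-round pool
Engineering: the early-round pool 5/7 = 71.4%, Pool B 39/65 = 60.0% → the early-round pool
Sciences: the early-round pool 25/68 = 36.8%, Pool B 2/6 = 33.3% → the early-round pool
Overall: the early-round pool 47/105 = 44.8%, Pool B 51/95 = 53.7% → Pool B
The early-round pool wins each department group but Pool B wins overall — the comparison reverses. The early-round pool's applicants skew toward Sciences, which has a lower base rate.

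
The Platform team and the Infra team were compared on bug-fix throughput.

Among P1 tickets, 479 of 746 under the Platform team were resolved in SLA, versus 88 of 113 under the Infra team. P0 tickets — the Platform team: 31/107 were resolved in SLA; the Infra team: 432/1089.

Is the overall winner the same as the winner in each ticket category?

P1: the Platform team 479/746 = 64.2%, the Infra team 88/113 = 77.9% → the Infra team
P0: the Platform team 31/107 = 29.0%, the Infra team 432/1089 = 39.7% → the Infra team
Overall: the Platform team 510/853 = 59.8%, the Infra team 520/1202 = 43.3% → the Platform team
The Infra team wins each ticket group but the Platform team wins overall — the comparison reverses. The Infra team's tickets skew toward P0, which has a lower base rate.

No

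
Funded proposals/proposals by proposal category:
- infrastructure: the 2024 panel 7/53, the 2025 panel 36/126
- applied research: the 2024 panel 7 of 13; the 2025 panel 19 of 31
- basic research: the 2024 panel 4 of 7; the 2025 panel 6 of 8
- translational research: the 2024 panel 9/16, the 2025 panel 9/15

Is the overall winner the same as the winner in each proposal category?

Yes

Infrastructure: the 2024 panel 7/53 = 13.2%, the 2025 panel 36/126 = 28.6% → the 2025 panel
Applied research: the 2024 panel 7/13 = 53.8%, the 2025 panel 19/31 = 61.3% → the 2025 panel
Basic research: the 2024 panel 4/7 = 57.1%, the 2025 panel 6/8 = 75.0% → the 2025 panel
Translational research: the 2024 panel 9/16 = 56.2%, the 2025 panel 9/15 = 60.0% → the 2025 panel
Overall: the 2024 panel 27/89 = 30.3%, the 2025 panel 70/180 = 38.9% → the 2025 panel
The 2025 panel wins overall and in every proposal group — no reversal.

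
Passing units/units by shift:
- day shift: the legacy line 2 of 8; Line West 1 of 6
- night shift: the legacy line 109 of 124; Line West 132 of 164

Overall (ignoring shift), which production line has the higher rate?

the legacy line

Day shift: the legacy line 2/8 = 25.0%, Line West 1/6 = 16.7% → the legacy line
Night shift: the legacy line 109/124 = 87.9%, Line West 132/164 = 80.5% → the legacy line
Overall: the legacy line 111/132 = 84.1%, Line West 133/170 = 78.2% → the legacy line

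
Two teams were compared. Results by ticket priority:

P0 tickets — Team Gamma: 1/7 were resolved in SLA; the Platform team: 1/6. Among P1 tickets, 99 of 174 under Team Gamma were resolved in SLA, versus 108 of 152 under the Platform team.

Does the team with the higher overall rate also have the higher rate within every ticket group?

P0: Team Gamma 1/7 = 14.3%, the Platform team 1/6 = 16.7% → the Platform team
P1: Team Gamma 99/174 = 56.9%, the Platform team 108/152 = 71.1% → the Platform team
Overall: Team Gamma 100/181 = 55.2%, the Platform team 109/158 = 69.0% → the Platform team
The Platform team wins overall and in every ticket group — no reversal.

Yes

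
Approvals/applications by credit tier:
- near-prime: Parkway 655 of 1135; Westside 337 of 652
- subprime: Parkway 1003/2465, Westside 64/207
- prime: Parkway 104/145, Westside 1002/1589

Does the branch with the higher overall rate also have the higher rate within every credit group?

Near-prime: Parkway 655/1135 = 57.7%, Westside 337/652 = 51.7% → Parkway
Subprime: Parkway 1003/2465 = 40.7%, Westside 64/207 = 30.9% → Parkway
Prime: Parkway 104/145 = 71.7%, Westside 1002/1589 = 63.1% → Parkway
Overall: Parkway 1762/3745 = 47.0%, Westside 1403/2448 = 57.3% → Westside
Parkway wins each credit group but Westside wins overall — the comparison reverses. Parkway's applications skew toward subprime, which has a lower base rate.

No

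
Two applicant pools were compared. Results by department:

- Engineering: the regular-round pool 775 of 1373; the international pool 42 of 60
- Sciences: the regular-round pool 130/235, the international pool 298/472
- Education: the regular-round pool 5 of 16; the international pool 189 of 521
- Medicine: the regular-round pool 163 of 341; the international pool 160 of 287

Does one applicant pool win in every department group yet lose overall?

Engineering: the regular-round pool 775/1373 = 56.4%, the international pool 42/60 = 70.0% → the international pool
Sciences: the regular-round pool 130/235 = 55.3%, the international pool 298/472 = 63.1% → the international pool
Education: the regular-round pool 5/16 = 31.2%, the international pool 189/521 = 36.3% → the international pool
Medicine: the regular-round pool 163/341 = 47.8%, the international pool 160/287 = 55.7% → the international pool
Overall: the regular-round pool 1073/1965 = 54.6%, the international pool 689/1340 = 51.4% → the regular-round pool
The international pool wins each department group but the regular-round pool wins overall — the comparison reverses. The international pool's applicants skew toward Education, which has a lower base rate.

Yes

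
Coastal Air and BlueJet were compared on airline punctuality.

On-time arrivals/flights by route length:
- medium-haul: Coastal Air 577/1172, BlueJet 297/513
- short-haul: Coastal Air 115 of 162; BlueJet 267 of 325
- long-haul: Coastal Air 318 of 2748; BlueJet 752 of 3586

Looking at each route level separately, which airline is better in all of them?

BlueJet

Medium-haul: Coastal Air 577/1172 = 49.2%, BlueJet 297/513 = 57.9% → BlueJet
Short-haul: Coastal Air 115/162 = 71.0%, BlueJet 267/325 = 82.2% → BlueJet
Long-haul: Coastal Air 318/2748 = 11.6%, BlueJet 752/3586 = 21.0% → BlueJet
BlueJet has the higher rate in all 3 groups.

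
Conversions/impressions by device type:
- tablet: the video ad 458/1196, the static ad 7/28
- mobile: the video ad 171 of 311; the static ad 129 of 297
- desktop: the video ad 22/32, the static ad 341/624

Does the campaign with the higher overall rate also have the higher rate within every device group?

Tablet: the video ad 458/1196 = 38.3%, the static ad 7/28 = 25.0% → the video ad
Mobile: the video ad 171/311 = 55.0%, the static ad 129/297 = 43.4% → the video ad
Desktop: the video ad 22/32 = 68.8%, the static ad 341/624 = 54.6% → the video ad
Overall: the video ad 651/1539 = 42.3%, the static ad 477/949 = 50.3% → the static ad
The video ad wins each device group but the static ad wins overall — the comparison reverses. The video ad's impressions skew toward tablet, which has a lower base rate.

No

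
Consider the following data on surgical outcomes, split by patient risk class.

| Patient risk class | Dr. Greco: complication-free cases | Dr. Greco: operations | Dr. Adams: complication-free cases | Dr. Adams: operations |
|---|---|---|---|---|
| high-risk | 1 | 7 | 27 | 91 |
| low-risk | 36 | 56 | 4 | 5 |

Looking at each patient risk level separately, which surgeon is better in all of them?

High-risk: Dr. Greco 1/7 = 14.3%, Dr. Adams 27/91 = 29.7% → Dr. Adams
Low-risk: Dr. Greco 36/56 = 64.3%, Dr. Adams 4/5 = 80.0% → Dr. Adams
Dr. Adams has the higher rate in both groups.

Dr. Adams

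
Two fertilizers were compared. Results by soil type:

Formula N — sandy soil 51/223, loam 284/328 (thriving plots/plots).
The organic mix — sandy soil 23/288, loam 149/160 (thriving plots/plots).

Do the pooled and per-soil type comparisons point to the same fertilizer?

Sandy soil: Formula N 51/223 = 22.9%, the organic mix 23/288 = 8.0% → Formula N
Loam: Formula N 284/328 = 86.6%, the organic mix 149/160 = 93.1% → the organic mix
Overall: Formula N 335/551 = 60.8%, the organic mix 172/448 = 38.4% → Formula N
Neither sweeps: Formula N wins 1 of 2 groups, the organic mix wins 1. Formula N wins overall but not every group — no Simpson reversal.

No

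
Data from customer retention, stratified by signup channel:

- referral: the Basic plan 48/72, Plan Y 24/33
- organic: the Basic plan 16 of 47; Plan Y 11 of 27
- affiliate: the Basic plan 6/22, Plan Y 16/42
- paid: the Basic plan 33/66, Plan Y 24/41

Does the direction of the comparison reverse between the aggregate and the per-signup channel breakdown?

No

Referral: the Basic plan 48/72 = 66.7%, Plan Y 24/33 = 72.7% → Plan Y
Organic: the Basic plan 16/47 = 34.0%, Plan Y 11/27 = 40.7% → Plan Y
Affiliate: the Basic plan 6/22 = 27.3%, Plan Y 16/42 = 38.1% → Plan Y
Paid: the Basic plan 33/66 = 50.0%, Plan Y 24/41 = 58.5% → Plan Y
Overall: the Basic plan 103/207 = 49.8%, Plan Y 75/143 = 52.4% → Plan Y
Plan Y wins overall and in every signup group — no reversal.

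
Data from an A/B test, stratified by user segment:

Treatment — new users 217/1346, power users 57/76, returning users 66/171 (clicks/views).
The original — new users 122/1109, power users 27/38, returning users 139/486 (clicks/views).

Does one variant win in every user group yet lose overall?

New users: Treatment 217/1346 = 16.1%, the original 122/1109 = 11.0% → Treatment
Power users: Treatment 57/76 = 75.0%, the original 27/38 = 71.1% → Treatment
Returning users: Treatment 66/171 = 38.6%, the original 139/486 = 28.6% → Treatment
Overall: Treatment 340/1593 = 21.3%, the original 288/1633 = 17.6% → Treatment
Treatment wins overall and in every user group — no reversal.

No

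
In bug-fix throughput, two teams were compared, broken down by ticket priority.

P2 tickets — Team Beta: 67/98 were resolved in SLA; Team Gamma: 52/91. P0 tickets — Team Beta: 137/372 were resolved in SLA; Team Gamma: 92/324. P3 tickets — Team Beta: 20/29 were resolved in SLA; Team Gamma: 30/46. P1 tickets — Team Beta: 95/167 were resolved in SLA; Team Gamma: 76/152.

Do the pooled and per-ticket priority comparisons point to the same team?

P2: Team Beta 67/98 = 68.4%, Team Gamma 52/91 = 57.1% → Team Beta
P0: Team Beta 137/372 = 36.8%, Team Gamma 92/324 = 28.4% → Team Beta
P3: Team Beta 20/29 = 69.0%, Team Gamma 30/46 = 65.2% → Team Beta
P1: Team Beta 95/167 = 56.9%, Team Gamma 76/152 = 50.0% → Team Beta
Overall: Team Beta 319/666 = 47.9%, Team Gamma 250/613 = 40.8% → Team Beta
Team Beta wins overall and in every ticket group — no reversal.

Yes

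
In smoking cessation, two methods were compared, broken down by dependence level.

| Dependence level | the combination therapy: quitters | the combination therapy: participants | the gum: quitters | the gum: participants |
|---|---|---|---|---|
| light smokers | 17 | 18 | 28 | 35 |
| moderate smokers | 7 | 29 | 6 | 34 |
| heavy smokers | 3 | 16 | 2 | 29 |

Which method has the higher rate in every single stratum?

the combination therapy

Light smokers: the combination therapy 17/18 = 94.4%, the gum 28/35 = 80.0% → the combination therapy
Moderate smokers: the combination therapy 7/29 = 24.1%, the gum 6/34 = 17.6% → the combination therapy
Heavy smokers: the combination therapy 3/16 = 18.8%, the gum 2/29 = 6.9% → the combination therapy
The combination therapy has the higher rate in all 3 groups.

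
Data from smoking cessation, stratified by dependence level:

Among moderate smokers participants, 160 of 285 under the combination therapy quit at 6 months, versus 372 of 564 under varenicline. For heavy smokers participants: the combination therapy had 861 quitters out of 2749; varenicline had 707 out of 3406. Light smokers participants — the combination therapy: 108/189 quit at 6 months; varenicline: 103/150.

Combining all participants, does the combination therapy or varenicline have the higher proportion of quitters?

Moderate smokers: the combination therapy 160/285 = 56.1%, varenicline 372/564 = 66.0% → varenicline
Heavy smokers: the combination therapy 861/2749 = 31.3%, varenicline 707/3406 = 20.8% → the combination therapy
Light smokers: the combination therapy 108/189 = 57.1%, varenicline 103/150 = 68.7% → varenicline
Overall: the combination therapy 1129/3223 = 35.0%, varenicline 1182/4120 = 28.7% → the combination therapy
(Neither sweeps every dependence group, but the combination therapy has the higher pooled rate.)

the combination therapy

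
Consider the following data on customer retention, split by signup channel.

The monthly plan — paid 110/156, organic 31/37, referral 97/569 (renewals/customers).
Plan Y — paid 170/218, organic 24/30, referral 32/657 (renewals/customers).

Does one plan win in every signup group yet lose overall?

No

Paid: the monthly plan 110/156 = 70.5%, Plan Y 170/218 = 78.0% → Plan Y
Organic: the monthly plan 31/37 = 83.8%, Plan Y 24/30 = 80.0% → the monthly plan
Referral: the monthly plan 97/569 = 17.0%, Plan Y 32/657 = 4.9% → the monthly plan
Overall: the monthly plan 238/762 = 31.2%, Plan Y 226/905 = 25.0% → the monthly plan
Neither sweeps: the monthly plan wins 2 of 3 groups, Plan Y wins 1. The monthly plan wins overall but not every group — no Simpson reversal.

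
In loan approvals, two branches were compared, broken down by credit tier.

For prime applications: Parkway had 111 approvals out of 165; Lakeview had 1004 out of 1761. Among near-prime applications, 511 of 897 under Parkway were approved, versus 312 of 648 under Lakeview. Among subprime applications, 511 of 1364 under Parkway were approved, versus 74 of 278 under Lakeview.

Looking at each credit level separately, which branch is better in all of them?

Parkway

Prime: Parkway 111/165 = 67.3%, Lakeview 1004/1761 = 57.0% → Parkway
Near-prime: Parkway 511/897 = 57.0%, Lakeview 312/648 = 48.1% → Parkway
Subprime: Parkway 511/1364 = 37.5%, Lakeview 74/278 = 26.6% → Parkway
Parkway has the higher rate in all 3 groups.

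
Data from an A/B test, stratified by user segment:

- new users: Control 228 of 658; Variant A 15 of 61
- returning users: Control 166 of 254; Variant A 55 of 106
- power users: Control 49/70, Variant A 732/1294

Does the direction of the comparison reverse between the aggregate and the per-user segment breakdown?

New users: Control 228/658 = 34.7%, Variant A 15/61 = 24.6% → Control
Returning users: Control 166/254 = 65.4%, Variant A 55/106 = 51.9% → Control
Power users: Control 49/70 = 70.0%, Variant A 732/1294 = 56.6% → Control
Overall: Control 443/982 = 45.1%, Variant A 802/1461 = 54.9% → Variant A
Control wins each user group but Variant A wins overall — the comparison reverses. Control's views skew toward new users, which has a lower base rate.

Yes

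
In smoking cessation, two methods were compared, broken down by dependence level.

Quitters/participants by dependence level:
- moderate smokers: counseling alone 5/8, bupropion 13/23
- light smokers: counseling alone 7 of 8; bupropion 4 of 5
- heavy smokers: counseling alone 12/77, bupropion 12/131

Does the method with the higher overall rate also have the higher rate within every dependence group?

Moderate smokers: counseling alone 5/8 = 62.5%, bupropion 13/23 = 56.5% → counseling alone
Light smokers: counseling alone 7/8 = 87.5%, bupropion 4/5 = 80.0% → counseling alone
Heavy smokers: counseling alone 12/77 = 15.6%, bupropion 12/131 = 9.2% → counseling alone
Overall: counseling alone 24/93 = 25.8%, bupropion 29/159 = 18.2% → counseling alone
Counseling alone wins overall and in every dependence group — no reversal.

Yes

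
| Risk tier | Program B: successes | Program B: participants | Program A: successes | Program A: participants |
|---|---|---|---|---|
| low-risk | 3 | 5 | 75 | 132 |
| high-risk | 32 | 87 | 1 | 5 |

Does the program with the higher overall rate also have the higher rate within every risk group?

Low-risk: Program B 3/5 = 60.0%, Program A 75/132 = 56.8% → Program B
High-risk: Program B 32/87 = 36.8%, Program A 1/5 = 20.0% → Program B
Overall: Program B 35/92 = 38.0%, Program A 76/137 = 55.5% → Program A
Program B wins each risk group but Program A wins overall — the comparison reverses. Program B's participants skew toward high-risk, which has a lower base rate.

No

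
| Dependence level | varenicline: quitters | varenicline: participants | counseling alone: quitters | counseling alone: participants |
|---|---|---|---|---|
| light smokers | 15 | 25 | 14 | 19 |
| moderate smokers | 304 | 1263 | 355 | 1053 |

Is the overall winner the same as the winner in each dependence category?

Yes

Light smokers: varenicline 15/25 = 60.0%, counseling alone 14/19 = 73.7% → counseling alone
Moderate smokers: varenicline 304/1263 = 24.1%, counseling alone 355/1053 = 33.7% → counseling alone
Overall: varenicline 319/1288 = 24.8%, counseling alone 369/1072 = 34.4% → counseling alone
Counseling alone wins overall and in every dependence group — no reversal.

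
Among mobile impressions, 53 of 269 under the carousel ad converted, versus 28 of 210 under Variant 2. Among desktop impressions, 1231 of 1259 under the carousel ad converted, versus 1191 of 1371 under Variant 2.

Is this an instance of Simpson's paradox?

Mobile: the carousel ad 53/269 = 19.7%, Variant 2 28/210 = 13.3% → the carousel ad
Desktop: the carousel ad 1231/1259 = 97.8%, Variant 2 1191/1371 = 86.9% → the carousel ad
Overall: the carousel ad 1284/1528 = 84.0%, Variant 2 1219/1581 = 77.1% → the carousel ad
The carousel ad wins overall and in every device group — no reversal.

No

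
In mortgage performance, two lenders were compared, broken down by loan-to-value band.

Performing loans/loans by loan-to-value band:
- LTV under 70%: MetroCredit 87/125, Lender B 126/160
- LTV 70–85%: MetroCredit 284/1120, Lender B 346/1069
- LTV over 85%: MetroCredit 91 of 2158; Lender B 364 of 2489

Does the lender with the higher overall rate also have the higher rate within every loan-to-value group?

Yes

LTV under 70%: MetroCredit 87/125 = 69.6%, Lender B 126/160 = 78.8% → Lender B
LTV 70–85%: MetroCredit 284/1120 = 25.4%, Lender B 346/1069 = 32.4% → Lender B
LTV over 85%: MetroCredit 91/2158 = 4.2%, Lender B 364/2489 = 14.6% → Lender B
Overall: MetroCredit 462/3403 = 13.6%, Lender B 836/3718 = 22.5% → Lender B
Lender B wins overall and in every loan-to-value group — no reversal.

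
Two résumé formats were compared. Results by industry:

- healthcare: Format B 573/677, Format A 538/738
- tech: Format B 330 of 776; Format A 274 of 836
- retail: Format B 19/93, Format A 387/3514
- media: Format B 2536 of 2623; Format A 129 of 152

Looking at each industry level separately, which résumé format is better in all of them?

Healthcare: Format B 573/677 = 84.6%, Format A 538/738 = 72.9% → Format B
Tech: Format B 330/776 = 42.5%, Format A 274/836 = 32.8% → Format B
Retail: Format B 19/93 = 20.4%, Format A 387/3514 = 11.0% → Format B
Media: Format B 2536/2623 = 96.7%, Format A 129/152 = 84.9% → Format B
Format B has the higher rate in all 4 groups.

Format B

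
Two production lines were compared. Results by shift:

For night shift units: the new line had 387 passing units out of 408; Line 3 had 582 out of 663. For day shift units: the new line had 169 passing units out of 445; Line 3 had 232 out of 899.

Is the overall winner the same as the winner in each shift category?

Night shift: the new line 387/408 = 94.9%, Line 3 582/663 = 87.8% → the new line
Day shift: the new line 169/445 = 38.0%, Line 3 232/899 = 25.8% → the new line
Overall: the new line 556/853 = 65.2%, Line 3 814/1562 = 52.1% → the new line
The new line wins overall and in every shift group — no reversal.

Yes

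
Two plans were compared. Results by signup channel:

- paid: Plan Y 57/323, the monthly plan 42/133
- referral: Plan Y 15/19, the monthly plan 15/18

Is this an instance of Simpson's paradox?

Paid: Plan Y 57/323 = 17.6%, the monthly plan 42/133 = 31.6% → the monthly plan
Referral: Plan Y 15/19 = 78.9%, the monthly plan 15/18 = 83.3% → the monthly plan
Overall: Plan Y 72/342 = 21.1%, the monthly plan 57/151 = 37.7% → the monthly plan
The monthly plan wins overall and in every signup group — no reversal.

No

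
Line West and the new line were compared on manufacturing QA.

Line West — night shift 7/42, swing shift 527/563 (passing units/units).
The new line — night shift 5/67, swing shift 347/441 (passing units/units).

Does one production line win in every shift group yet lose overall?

Night shift: Line West 7/42 = 16.7%, the new line 5/67 = 7.5% → Line West
Swing shift: Line West 527/563 = 93.6%, the new line 347/441 = 78.7% → Line West
Overall: Line West 534/605 = 88.3%, the new line 352/508 = 69.3% → Line West
Line West wins overall and in every shift group — no reversal.

No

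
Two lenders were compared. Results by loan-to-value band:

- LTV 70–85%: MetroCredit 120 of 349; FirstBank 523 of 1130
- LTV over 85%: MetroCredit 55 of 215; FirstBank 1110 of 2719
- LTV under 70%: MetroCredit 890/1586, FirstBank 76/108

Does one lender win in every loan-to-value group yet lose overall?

Yes

LTV 70–85%: MetroCredit 120/349 = 34.4%, FirstBank 523/1130 = 46.3% → FirstBank
LTV over 85%: MetroCredit 55/215 = 25.6%, FirstBank 1110/2719 = 40.8% → FirstBank
LTV under 70%: MetroCredit 890/1586 = 56.1%, FirstBank 76/108 = 70.4% → FirstBank
Overall: MetroCredit 1065/2150 = 49.5%, FirstBank 1709/3957 = 43.2% → MetroCredit
FirstBank wins each loan-to-value group but MetroCredit wins overall — the comparison reverses. FirstBank's loans skew toward LTV over 85%, which has a lower base rate.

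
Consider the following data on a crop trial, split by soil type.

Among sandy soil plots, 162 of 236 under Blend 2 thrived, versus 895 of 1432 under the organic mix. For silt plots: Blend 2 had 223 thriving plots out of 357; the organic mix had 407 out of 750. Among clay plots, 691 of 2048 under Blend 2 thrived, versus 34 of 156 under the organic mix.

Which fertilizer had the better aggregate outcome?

Sandy soil: Blend 2 162/236 = 68.6%, the organic mix 895/1432 = 62.5% → Blend 2
Silt: Blend 2 223/357 = 62.5%, the organic mix 407/750 = 54.3% → Blend 2
Clay: Blend 2 691/2048 = 33.7%, the organic mix 34/156 = 21.8% → Blend 2
Overall: Blend 2 1076/2641 = 40.7%, the organic mix 1336/2338 = 57.1% → the organic mix
(Blend 2 wins every soil group but the organic mix wins overall — Blend 2's plots skew toward the low-rate clay group.)

the organic mix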